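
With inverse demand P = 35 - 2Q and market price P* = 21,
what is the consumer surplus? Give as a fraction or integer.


Maximum willingness to pay (at Q=0): P_max = 35
Quantity demanded at P* = 21:
Q* = (35 - 21)/2 = 7
CS = (1/2) * Q* * (P_max - P*)
CS = (1/2) * 7 * (35 - 21)
CS = (1/2) * 7 * 14 = 49

49


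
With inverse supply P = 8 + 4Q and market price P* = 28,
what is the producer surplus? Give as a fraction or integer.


Minimum supply price (at Q=0): P_min = 8
Quantity supplied at P* = 28:
Q* = (28 - 8)/4 = 5
PS = (1/2) * Q* * (P* - P_min)
PS = (1/2) * 5 * (28 - 8)
PS = (1/2) * 5 * 20 = 50

50


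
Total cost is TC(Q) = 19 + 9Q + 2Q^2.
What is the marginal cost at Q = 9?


MC = dTC/dQ = 9 + 2*2*Q
At Q = 9:
MC = 9 + 4*9
MC = 9 + 36 = 45

45


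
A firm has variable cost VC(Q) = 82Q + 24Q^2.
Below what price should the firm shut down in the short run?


AVC(Q) = VC(Q)/Q = 82 + 24Q
AVC is increasing in Q, so minimum AVC is at Q -> 0+.
Min AVC = 82
The firm should shut down if P < 82.

82


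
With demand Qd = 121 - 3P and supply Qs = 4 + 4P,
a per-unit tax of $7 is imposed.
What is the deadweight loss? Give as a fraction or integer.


Pre-tax equilibrium quantity: Q* = 496/7
Post-tax equilibrium quantity: Q_tax = 412/7
Reduction in quantity: Q* - Q_tax = 12
DWL = (1/2) * tax * (Q* - Q_tax)
DWL = (1/2) * 7 * 12 = 42

42


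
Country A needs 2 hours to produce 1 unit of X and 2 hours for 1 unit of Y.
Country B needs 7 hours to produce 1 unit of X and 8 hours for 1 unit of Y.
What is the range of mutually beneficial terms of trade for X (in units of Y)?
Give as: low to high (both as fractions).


Opportunity cost of X for Country A = hours_X / hours_Y = 2/2 = 1 units of Y
Opportunity cost of X for Country B = hours_X / hours_Y = 7/8 = 7/8 units of Y
Terms of trade must be between the two opportunity costs.
Range: 7/8 to 1

7/8 to 1


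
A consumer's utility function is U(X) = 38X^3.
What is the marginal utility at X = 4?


MU = dU/dX = 38*3*X^(3-1)
MU = 114*X^2
At X = 4:
MU = 114 * 4^2
MU = 114 * 16 = 1824

1824


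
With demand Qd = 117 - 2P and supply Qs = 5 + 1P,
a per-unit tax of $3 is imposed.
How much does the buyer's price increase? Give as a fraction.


With a per-unit tax, the buyer's price increase depends on relative slopes.
Supply slope: d = 1, Demand slope: b = 2
Buyer's price increase = d * tax / (b + d)
= 1 * 3 / (2 + 1)
= 3 / 3 = 1

1


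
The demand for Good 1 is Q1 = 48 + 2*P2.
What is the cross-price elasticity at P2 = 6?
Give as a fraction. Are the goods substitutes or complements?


dQ1/dP2 = 2
At P2 = 6: Q1 = 48 + 2*6 = 60
Exy = (dQ1/dP2)(P2/Q1) = 2 * 6 / 60 = 1/5
Since Exy > 0, the goods are substitutes.

1/5 (substitutes)


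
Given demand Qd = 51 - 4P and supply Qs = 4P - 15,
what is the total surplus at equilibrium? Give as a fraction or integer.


Find equilibrium: 51 - 4P = 4P - 15
51 + 15 = 8P
P* = 66/8 = 33/4
Q* = 4*33/4 - 15 = 18
Inverse demand: P = 51/4 - Q/4, so P_max = 51/4
Inverse supply: P = 15/4 + Q/4, so P_min = 15/4
CS = (1/2) * 18 * (51/4 - 33/4) = 81/2
PS = (1/2) * 18 * (33/4 - 15/4) = 81/2
TS = CS + PS = 81/2 + 81/2 = 81

81


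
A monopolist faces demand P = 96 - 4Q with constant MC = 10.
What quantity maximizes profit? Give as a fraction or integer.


TR = P*Q = (96 - 4Q)Q = 96Q - 4Q^2
MR = dTR/dQ = 96 - 8Q
Set MR = MC:
96 - 8Q = 10
86 = 8Q
Q* = 86/8 = 43/4

43/4


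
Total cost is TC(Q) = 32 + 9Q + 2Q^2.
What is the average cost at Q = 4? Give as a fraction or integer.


TC(4) = 32 + 9*4 + 2*4^2
TC(4) = 32 + 36 + 32 = 100
AC = TC/Q = 100/4 = 25

25


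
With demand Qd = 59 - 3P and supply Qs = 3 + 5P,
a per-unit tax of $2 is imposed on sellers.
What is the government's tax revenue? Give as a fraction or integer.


With tax on sellers, new supply: Qs' = 3 + 5(P - 2)
= 5P - 7
New equilibrium quantity:
Q_new = 137/4
Tax revenue = tax * Q_new = 2 * 137/4 = 137/2

137/2


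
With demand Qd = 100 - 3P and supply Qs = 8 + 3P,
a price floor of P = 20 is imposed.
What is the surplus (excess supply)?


At P = 20:
Qd = 100 - 3*20 = 40
Qs = 8 + 3*20 = 68
Surplus = Qs - Qd = 68 - 40 = 28

28


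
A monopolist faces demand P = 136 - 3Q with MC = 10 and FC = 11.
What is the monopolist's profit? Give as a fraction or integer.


MR = MC: 136 - 6Q = 10
Q* = 21
P* = 136 - 3*21 = 73
Profit = (P* - MC)*Q* - FC
= (73 - 10)*21 - 11
= 63*21 - 11
= 1323 - 11 = 1312

1312


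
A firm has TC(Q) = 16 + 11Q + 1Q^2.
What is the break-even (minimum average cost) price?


AC(Q) = 16/Q + 11 + 1Q
To minimize: dAC/dQ = -16/Q^2 + 1 = 0
Q^2 = 16/1 = 16
Q* = 4
Min AC = 16/4 + 11 + 1*4
Min AC = 4 + 11 + 4 = 19

19


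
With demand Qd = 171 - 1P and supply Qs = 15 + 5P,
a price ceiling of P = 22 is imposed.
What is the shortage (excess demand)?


At P = 22:
Qd = 171 - 1*22 = 149
Qs = 15 + 5*22 = 125
Shortage = Qd - Qs = 149 - 125 = 24

24


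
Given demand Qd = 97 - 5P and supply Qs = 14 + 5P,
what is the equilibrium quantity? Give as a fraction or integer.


First find equilibrium price:
97 - 5P = 14 + 5P
P* = 83/10 = 83/10
Then substitute into demand:
Q* = 97 - 5 * 83/10 = 111/2

111/2


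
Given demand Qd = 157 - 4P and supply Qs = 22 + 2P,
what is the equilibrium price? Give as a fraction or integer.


At equilibrium, Qd = Qs.
157 - 4P = 22 + 2P
157 - 22 = 4P + 2P
135 = 6P
P* = 135/6 = 45/2

45/2


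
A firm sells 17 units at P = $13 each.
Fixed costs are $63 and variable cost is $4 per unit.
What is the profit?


Total Revenue = P * Q = 13 * 17 = $221
Total Cost = FC + VC*Q = 63 + 4*17 = $131
Profit = TR - TC = 221 - 131 = $90

$90


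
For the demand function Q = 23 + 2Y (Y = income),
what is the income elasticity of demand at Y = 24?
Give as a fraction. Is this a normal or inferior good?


dQ/dY = 2
At Y = 24: Q = 23 + 2*24 = 71
Ey = (dQ/dY)(Y/Q) = 2 * 24 / 71 = 48/71
Since Ey > 0, this is a normal good.

48/71 (normal good)


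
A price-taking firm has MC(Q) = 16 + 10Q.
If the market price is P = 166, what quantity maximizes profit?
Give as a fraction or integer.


In perfect competition, profit is maximized where P = MC.
166 = 16 + 10Q
150 = 10Q
Q* = 150/10 = 15

15


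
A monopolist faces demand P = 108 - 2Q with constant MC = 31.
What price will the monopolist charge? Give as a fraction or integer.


MR = 108 - 4Q
Set MR = MC: 108 - 4Q = 31
Q* = 77/4
Substitute into demand:
P* = 108 - 2*77/4 = 139/2

139/2


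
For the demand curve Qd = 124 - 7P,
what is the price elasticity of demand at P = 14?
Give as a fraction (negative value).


dQ/dP = -7
At P = 14: Q = 124 - 7*14 = 26
E = (dQ/dP)(P/Q) = (-7)(14/26) = -49/13

-49/13


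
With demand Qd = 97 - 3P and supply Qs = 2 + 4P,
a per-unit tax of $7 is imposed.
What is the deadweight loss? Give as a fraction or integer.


Pre-tax equilibrium quantity: Q* = 394/7
Post-tax equilibrium quantity: Q_tax = 310/7
Reduction in quantity: Q* - Q_tax = 12
DWL = (1/2) * tax * (Q* - Q_tax)
DWL = (1/2) * 7 * 12 = 42

42


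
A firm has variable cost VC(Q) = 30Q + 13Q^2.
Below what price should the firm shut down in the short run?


AVC(Q) = VC(Q)/Q = 30 + 13Q
AVC is increasing in Q, so minimum AVC is at Q -> 0+.
Min AVC = 30
The firm should shut down if P < 30.

30


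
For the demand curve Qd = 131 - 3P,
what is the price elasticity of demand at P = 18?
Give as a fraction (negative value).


dQ/dP = -3
At P = 18: Q = 131 - 3*18 = 77
E = (dQ/dP)(P/Q) = (-3)(18/77) = -54/77

-54/77


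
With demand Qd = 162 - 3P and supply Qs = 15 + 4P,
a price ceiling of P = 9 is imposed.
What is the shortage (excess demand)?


At P = 9:
Qd = 162 - 3*9 = 135
Qs = 15 + 4*9 = 51
Shortage = Qd - Qs = 135 - 51 = 84

84


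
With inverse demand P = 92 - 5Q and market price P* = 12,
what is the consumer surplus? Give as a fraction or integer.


Maximum willingness to pay (at Q=0): P_max = 92
Quantity demanded at P* = 12:
Q* = (92 - 12)/5 = 16
CS = (1/2) * Q* * (P_max - P*)
CS = (1/2) * 16 * (92 - 12)
CS = (1/2) * 16 * 80 = 640

640


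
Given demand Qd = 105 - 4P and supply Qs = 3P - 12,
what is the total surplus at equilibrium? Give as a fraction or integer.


Find equilibrium: 105 - 4P = 3P - 12
105 + 12 = 7P
P* = 117/7 = 117/7
Q* = 3*117/7 - 12 = 267/7
Inverse demand: P = 105/4 - Q/4, so P_max = 105/4
Inverse supply: P = 4 + Q/3, so P_min = 4
CS = (1/2) * 267/7 * (105/4 - 117/7) = 71289/392
PS = (1/2) * 267/7 * (117/7 - 4) = 23763/98
TS = CS + PS = 71289/392 + 23763/98 = 23763/56

23763/56


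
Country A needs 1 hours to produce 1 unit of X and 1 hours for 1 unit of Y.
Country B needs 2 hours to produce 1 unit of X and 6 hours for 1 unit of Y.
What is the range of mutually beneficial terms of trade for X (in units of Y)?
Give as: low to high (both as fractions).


Opportunity cost of X for Country A = hours_X / hours_Y = 1/1 = 1 units of Y
Opportunity cost of X for Country B = hours_X / hours_Y = 2/6 = 1/3 units of Y
Terms of trade must be between the two opportunity costs.
Range: 1/3 to 1

1/3 to 1


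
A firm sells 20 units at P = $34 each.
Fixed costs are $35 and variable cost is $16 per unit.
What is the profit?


Total Revenue = P * Q = 34 * 20 = $680
Total Cost = FC + VC*Q = 35 + 16*20 = $355
Profit = TR - TC = 680 - 355 = $325

$325


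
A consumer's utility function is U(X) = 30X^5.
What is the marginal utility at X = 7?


MU = dU/dX = 30*5*X^(5-1)
MU = 150*X^4
At X = 7:
MU = 150 * 7^4
MU = 150 * 2401 = 360150

360150


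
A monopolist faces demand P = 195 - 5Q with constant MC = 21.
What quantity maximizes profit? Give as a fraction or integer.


TR = P*Q = (195 - 5Q)Q = 195Q - 5Q^2
MR = dTR/dQ = 195 - 10Q
Set MR = MC:
195 - 10Q = 21
174 = 10Q
Q* = 174/10 = 87/5

87/5


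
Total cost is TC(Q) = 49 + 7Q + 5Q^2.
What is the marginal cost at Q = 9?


MC = dTC/dQ = 7 + 2*5*Q
At Q = 9:
MC = 7 + 10*9
MC = 7 + 90 = 97

97


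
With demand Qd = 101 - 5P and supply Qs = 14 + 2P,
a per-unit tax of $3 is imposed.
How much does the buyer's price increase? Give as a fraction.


With a per-unit tax, the buyer's price increase depends on relative slopes.
Supply slope: d = 2, Demand slope: b = 5
Buyer's price increase = d * tax / (b + d)
= 2 * 3 / (5 + 2)
= 6 / 7 = 6/7

6/7


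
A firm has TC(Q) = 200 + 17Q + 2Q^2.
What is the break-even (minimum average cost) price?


AC(Q) = 200/Q + 17 + 2Q
To minimize: dAC/dQ = -200/Q^2 + 2 = 0
Q^2 = 200/2 = 100
Q* = 10
Min AC = 200/10 + 17 + 2*10
Min AC = 20 + 17 + 20 = 57

57


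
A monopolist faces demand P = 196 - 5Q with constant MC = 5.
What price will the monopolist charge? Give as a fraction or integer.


MR = 196 - 10Q
Set MR = MC: 196 - 10Q = 5
Q* = 191/10
Substitute into demand:
P* = 196 - 5*191/10 = 201/2

201/2


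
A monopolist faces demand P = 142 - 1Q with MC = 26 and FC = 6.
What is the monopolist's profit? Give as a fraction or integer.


MR = MC: 142 - 2Q = 26
Q* = 58
P* = 142 - 1*58 = 84
Profit = (P* - MC)*Q* - FC
= (84 - 26)*58 - 6
= 58*58 - 6
= 3364 - 6 = 3358

3358


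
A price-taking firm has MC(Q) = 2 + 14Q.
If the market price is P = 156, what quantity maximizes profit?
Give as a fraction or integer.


In perfect competition, profit is maximized where P = MC.
156 = 2 + 14Q
154 = 14Q
Q* = 154/14 = 11

11


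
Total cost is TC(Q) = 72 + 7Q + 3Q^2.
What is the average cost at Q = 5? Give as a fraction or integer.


TC(5) = 72 + 7*5 + 3*5^2
TC(5) = 72 + 35 + 75 = 182
AC = TC/Q = 182/5 = 182/5

182/5


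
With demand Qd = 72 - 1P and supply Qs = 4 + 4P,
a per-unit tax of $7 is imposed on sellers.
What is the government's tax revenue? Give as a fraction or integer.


With tax on sellers, new supply: Qs' = 4 + 4(P - 7)
= 4P - 24
New equilibrium quantity:
Q_new = 264/5
Tax revenue = tax * Q_new = 7 * 264/5 = 1848/5

1848/5


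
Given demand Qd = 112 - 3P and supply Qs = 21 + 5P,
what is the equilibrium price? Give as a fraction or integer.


At equilibrium, Qd = Qs.
112 - 3P = 21 + 5P
112 - 21 = 3P + 5P
91 = 8P
P* = 91/8 = 91/8

91/8


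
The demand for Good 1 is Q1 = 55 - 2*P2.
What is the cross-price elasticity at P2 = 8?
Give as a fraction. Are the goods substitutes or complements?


dQ1/dP2 = -2
At P2 = 8: Q1 = 55 - 2*8 = 39
Exy = (dQ1/dP2)(P2/Q1) = -2 * 8 / 39 = -16/39
Since Exy < 0, the goods are complements.

-16/39 (complements)


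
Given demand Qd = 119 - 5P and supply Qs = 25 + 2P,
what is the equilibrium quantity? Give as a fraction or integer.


First find equilibrium price:
119 - 5P = 25 + 2P
P* = 94/7 = 94/7
Then substitute into demand:
Q* = 119 - 5 * 94/7 = 363/7

363/7


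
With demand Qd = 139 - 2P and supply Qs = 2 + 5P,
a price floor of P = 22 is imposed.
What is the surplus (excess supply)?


At P = 22:
Qd = 139 - 2*22 = 95
Qs = 2 + 5*22 = 112
Surplus = Qs - Qd = 112 - 95 = 17

17


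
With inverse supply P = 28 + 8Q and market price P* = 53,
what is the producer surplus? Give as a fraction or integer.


Minimum supply price (at Q=0): P_min = 28
Quantity supplied at P* = 53:
Q* = (53 - 28)/8 = 25/8
PS = (1/2) * Q* * (P* - P_min)
PS = (1/2) * 25/8 * (53 - 28)
PS = (1/2) * 25/8 * 25 = 625/16

625/16


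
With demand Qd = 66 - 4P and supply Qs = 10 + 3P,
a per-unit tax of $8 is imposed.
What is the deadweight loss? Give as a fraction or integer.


Pre-tax equilibrium quantity: Q* = 34
Post-tax equilibrium quantity: Q_tax = 142/7
Reduction in quantity: Q* - Q_tax = 96/7
DWL = (1/2) * tax * (Q* - Q_tax)
DWL = (1/2) * 8 * 96/7 = 384/7

384/7


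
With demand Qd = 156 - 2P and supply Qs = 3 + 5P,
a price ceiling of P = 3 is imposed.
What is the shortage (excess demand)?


At P = 3:
Qd = 156 - 2*3 = 150
Qs = 3 + 5*3 = 18
Shortage = Qd - Qs = 150 - 18 = 132

132


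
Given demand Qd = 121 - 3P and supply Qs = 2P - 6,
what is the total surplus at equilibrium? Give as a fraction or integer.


Find equilibrium: 121 - 3P = 2P - 6
121 + 6 = 5P
P* = 127/5 = 127/5
Q* = 2*127/5 - 6 = 224/5
Inverse demand: P = 121/3 - Q/3, so P_max = 121/3
Inverse supply: P = 3 + Q/2, so P_min = 3
CS = (1/2) * 224/5 * (121/3 - 127/5) = 25088/75
PS = (1/2) * 224/5 * (127/5 - 3) = 12544/25
TS = CS + PS = 25088/75 + 12544/25 = 12544/15

12544/15


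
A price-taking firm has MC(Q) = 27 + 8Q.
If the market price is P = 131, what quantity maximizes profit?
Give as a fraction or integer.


In perfect competition, profit is maximized where P = MC.
131 = 27 + 8Q
104 = 8Q
Q* = 104/8 = 13

13


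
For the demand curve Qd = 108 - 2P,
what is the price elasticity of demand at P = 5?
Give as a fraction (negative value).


dQ/dP = -2
At P = 5: Q = 108 - 2*5 = 98
E = (dQ/dP)(P/Q) = (-2)(5/98) = -5/49

-5/49


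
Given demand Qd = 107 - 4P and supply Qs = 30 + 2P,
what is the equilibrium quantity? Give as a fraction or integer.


First find equilibrium price:
107 - 4P = 30 + 2P
P* = 77/6 = 77/6
Then substitute into demand:
Q* = 107 - 4 * 77/6 = 167/3

167/3


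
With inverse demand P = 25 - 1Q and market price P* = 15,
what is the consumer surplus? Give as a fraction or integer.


Maximum willingness to pay (at Q=0): P_max = 25
Quantity demanded at P* = 15:
Q* = (25 - 15)/1 = 10
CS = (1/2) * Q* * (P_max - P*)
CS = (1/2) * 10 * (25 - 15)
CS = (1/2) * 10 * 10 = 50

50


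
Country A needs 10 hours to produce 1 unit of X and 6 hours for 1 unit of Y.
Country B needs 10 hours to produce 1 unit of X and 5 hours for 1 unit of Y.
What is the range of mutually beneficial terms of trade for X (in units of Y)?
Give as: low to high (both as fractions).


Opportunity cost of X for Country A = hours_X / hours_Y = 10/6 = 5/3 units of Y
Opportunity cost of X for Country B = hours_X / hours_Y = 10/5 = 2 units of Y
Terms of trade must be between the two opportunity costs.
Range: 5/3 to 2

5/3 to 2


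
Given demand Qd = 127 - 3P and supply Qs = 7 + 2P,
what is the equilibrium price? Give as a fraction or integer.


At equilibrium, Qd = Qs.
127 - 3P = 7 + 2P
127 - 7 = 3P + 2P
120 = 5P
P* = 120/5 = 24

24


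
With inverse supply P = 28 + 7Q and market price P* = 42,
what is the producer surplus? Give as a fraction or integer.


Minimum supply price (at Q=0): P_min = 28
Quantity supplied at P* = 42:
Q* = (42 - 28)/7 = 2
PS = (1/2) * Q* * (P* - P_min)
PS = (1/2) * 2 * (42 - 28)
PS = (1/2) * 2 * 14 = 14

14


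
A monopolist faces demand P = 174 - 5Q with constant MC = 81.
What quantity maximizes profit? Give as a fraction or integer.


TR = P*Q = (174 - 5Q)Q = 174Q - 5Q^2
MR = dTR/dQ = 174 - 10Q
Set MR = MC:
174 - 10Q = 81
93 = 10Q
Q* = 93/10 = 93/10

93/10


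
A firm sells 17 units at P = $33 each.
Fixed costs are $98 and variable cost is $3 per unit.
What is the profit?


Total Revenue = P * Q = 33 * 17 = $561
Total Cost = FC + VC*Q = 98 + 3*17 = $149
Profit = TR - TC = 561 - 149 = $412

$412


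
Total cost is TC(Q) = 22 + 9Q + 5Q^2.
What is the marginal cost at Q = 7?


MC = dTC/dQ = 9 + 2*5*Q
At Q = 7:
MC = 9 + 10*7
MC = 9 + 70 = 79

79


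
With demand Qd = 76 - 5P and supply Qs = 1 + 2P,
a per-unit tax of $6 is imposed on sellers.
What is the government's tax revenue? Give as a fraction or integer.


With tax on sellers, new supply: Qs' = 1 + 2(P - 6)
= 2P - 11
New equilibrium quantity:
Q_new = 97/7
Tax revenue = tax * Q_new = 6 * 97/7 = 582/7

582/7


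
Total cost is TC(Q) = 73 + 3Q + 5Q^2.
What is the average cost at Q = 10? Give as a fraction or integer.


TC(10) = 73 + 3*10 + 5*10^2
TC(10) = 73 + 30 + 500 = 603
AC = TC/Q = 603/10 = 603/10

603/10


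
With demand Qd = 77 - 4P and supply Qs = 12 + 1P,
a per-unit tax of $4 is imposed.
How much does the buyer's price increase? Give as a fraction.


With a per-unit tax, the buyer's price increase depends on relative slopes.
Supply slope: d = 1, Demand slope: b = 4
Buyer's price increase = d * tax / (b + d)
= 1 * 4 / (4 + 1)
= 4 / 5 = 4/5

4/5


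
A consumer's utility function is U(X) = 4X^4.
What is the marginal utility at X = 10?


MU = dU/dX = 4*4*X^(4-1)
MU = 16*X^3
At X = 10:
MU = 16 * 10^3
MU = 16 * 1000 = 16000

16000


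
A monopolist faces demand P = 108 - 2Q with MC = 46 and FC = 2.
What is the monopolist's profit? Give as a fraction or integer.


MR = MC: 108 - 4Q = 46
Q* = 31/2
P* = 108 - 2*31/2 = 77
Profit = (P* - MC)*Q* - FC
= (77 - 46)*31/2 - 2
= 31*31/2 - 2
= 961/2 - 2 = 957/2

957/2


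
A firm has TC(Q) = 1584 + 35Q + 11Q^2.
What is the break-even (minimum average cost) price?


AC(Q) = 1584/Q + 35 + 11Q
To minimize: dAC/dQ = -1584/Q^2 + 11 = 0
Q^2 = 1584/11 = 144
Q* = 12
Min AC = 1584/12 + 35 + 11*12
Min AC = 132 + 35 + 132 = 299

299


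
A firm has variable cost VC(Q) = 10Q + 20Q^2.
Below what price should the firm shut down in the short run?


AVC(Q) = VC(Q)/Q = 10 + 20Q
AVC is increasing in Q, so minimum AVC is at Q -> 0+.
Min AVC = 10
The firm should shut down if P < 10.

10


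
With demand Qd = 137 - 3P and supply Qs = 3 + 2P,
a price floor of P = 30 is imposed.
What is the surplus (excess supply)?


At P = 30:
Qd = 137 - 3*30 = 47
Qs = 3 + 2*30 = 63
Surplus = Qs - Qd = 63 - 47 = 16

16


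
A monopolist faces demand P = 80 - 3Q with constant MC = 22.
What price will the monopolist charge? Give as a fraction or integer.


MR = 80 - 6Q
Set MR = MC: 80 - 6Q = 22
Q* = 29/3
Substitute into demand:
P* = 80 - 3*29/3 = 51

51


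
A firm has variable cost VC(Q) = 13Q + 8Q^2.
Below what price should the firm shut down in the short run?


AVC(Q) = VC(Q)/Q = 13 + 8Q
AVC is increasing in Q, so minimum AVC is at Q -> 0+.
Min AVC = 13
The firm should shut down if P < 13.

13


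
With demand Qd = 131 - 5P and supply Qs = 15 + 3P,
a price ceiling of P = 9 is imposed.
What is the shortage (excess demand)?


At P = 9:
Qd = 131 - 5*9 = 86
Qs = 15 + 3*9 = 42
Shortage = Qd - Qs = 86 - 42 = 44

44


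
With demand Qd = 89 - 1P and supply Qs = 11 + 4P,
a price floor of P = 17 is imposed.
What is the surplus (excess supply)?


At P = 17:
Qd = 89 - 1*17 = 72
Qs = 11 + 4*17 = 79
Surplus = Qs - Qd = 79 - 72 = 7

7


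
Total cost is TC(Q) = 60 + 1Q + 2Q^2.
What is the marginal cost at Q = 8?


MC = dTC/dQ = 1 + 2*2*Q
At Q = 8:
MC = 1 + 4*8
MC = 1 + 32 = 33

33


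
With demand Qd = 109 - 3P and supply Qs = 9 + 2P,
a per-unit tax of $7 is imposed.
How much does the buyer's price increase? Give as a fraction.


With a per-unit tax, the buyer's price increase depends on relative slopes.
Supply slope: d = 2, Demand slope: b = 3
Buyer's price increase = d * tax / (b + d)
= 2 * 7 / (3 + 2)
= 14 / 5 = 14/5

14/5


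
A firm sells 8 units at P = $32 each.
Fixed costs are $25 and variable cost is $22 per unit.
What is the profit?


Total Revenue = P * Q = 32 * 8 = $256
Total Cost = FC + VC*Q = 25 + 22*8 = $201
Profit = TR - TC = 256 - 201 = $55

$55


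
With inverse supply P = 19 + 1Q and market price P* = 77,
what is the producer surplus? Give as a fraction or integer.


Minimum supply price (at Q=0): P_min = 19
Quantity supplied at P* = 77:
Q* = (77 - 19)/1 = 58
PS = (1/2) * Q* * (P* - P_min)
PS = (1/2) * 58 * (77 - 19)
PS = (1/2) * 58 * 58 = 1682

1682


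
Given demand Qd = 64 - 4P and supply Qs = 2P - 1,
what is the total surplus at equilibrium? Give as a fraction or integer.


Find equilibrium: 64 - 4P = 2P - 1
64 + 1 = 6P
P* = 65/6 = 65/6
Q* = 2*65/6 - 1 = 62/3
Inverse demand: P = 16 - Q/4, so P_max = 16
Inverse supply: P = 1/2 + Q/2, so P_min = 1/2
CS = (1/2) * 62/3 * (16 - 65/6) = 961/18
PS = (1/2) * 62/3 * (65/6 - 1/2) = 961/9
TS = CS + PS = 961/18 + 961/9 = 961/6

961/6


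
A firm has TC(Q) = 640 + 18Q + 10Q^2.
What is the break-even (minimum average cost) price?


AC(Q) = 640/Q + 18 + 10Q
To minimize: dAC/dQ = -640/Q^2 + 10 = 0
Q^2 = 640/10 = 64
Q* = 8
Min AC = 640/8 + 18 + 10*8
Min AC = 80 + 18 + 80 = 178

178


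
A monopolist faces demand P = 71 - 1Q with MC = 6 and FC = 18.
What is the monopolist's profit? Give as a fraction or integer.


MR = MC: 71 - 2Q = 6
Q* = 65/2
P* = 71 - 1*65/2 = 77/2
Profit = (P* - MC)*Q* - FC
= (77/2 - 6)*65/2 - 18
= 65/2*65/2 - 18
= 4225/4 - 18 = 4153/4

4153/4


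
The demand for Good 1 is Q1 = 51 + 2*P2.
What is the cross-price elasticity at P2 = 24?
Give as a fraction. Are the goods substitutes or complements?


dQ1/dP2 = 2
At P2 = 24: Q1 = 51 + 2*24 = 99
Exy = (dQ1/dP2)(P2/Q1) = 2 * 24 / 99 = 16/33
Since Exy > 0, the goods are substitutes.

16/33 (substitutes)


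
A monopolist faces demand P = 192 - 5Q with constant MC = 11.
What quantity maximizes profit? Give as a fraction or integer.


TR = P*Q = (192 - 5Q)Q = 192Q - 5Q^2
MR = dTR/dQ = 192 - 10Q
Set MR = MC:
192 - 10Q = 11
181 = 10Q
Q* = 181/10 = 181/10

181/10


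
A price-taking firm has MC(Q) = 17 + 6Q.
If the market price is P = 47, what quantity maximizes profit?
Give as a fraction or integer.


In perfect competition, profit is maximized where P = MC.
47 = 17 + 6Q
30 = 6Q
Q* = 30/6 = 5

5


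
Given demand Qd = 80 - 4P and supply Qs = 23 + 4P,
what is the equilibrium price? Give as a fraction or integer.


At equilibrium, Qd = Qs.
80 - 4P = 23 + 4P
80 - 23 = 4P + 4P
57 = 8P
P* = 57/8 = 57/8

57/8


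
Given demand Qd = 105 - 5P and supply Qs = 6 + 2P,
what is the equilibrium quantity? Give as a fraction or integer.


First find equilibrium price:
105 - 5P = 6 + 2P
P* = 99/7 = 99/7
Then substitute into demand:
Q* = 105 - 5 * 99/7 = 240/7

240/7


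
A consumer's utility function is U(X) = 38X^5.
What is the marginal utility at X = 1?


MU = dU/dX = 38*5*X^(5-1)
MU = 190*X^4
At X = 1:
MU = 190 * 1^4
MU = 190 * 1 = 190

190


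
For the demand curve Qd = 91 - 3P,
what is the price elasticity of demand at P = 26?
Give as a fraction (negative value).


dQ/dP = -3
At P = 26: Q = 91 - 3*26 = 13
E = (dQ/dP)(P/Q) = (-3)(26/13) = -6

-6


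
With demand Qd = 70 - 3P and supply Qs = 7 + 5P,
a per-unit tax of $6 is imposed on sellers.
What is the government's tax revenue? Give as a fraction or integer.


With tax on sellers, new supply: Qs' = 7 + 5(P - 6)
= 5P - 23
New equilibrium quantity:
Q_new = 281/8
Tax revenue = tax * Q_new = 6 * 281/8 = 843/4

843/4


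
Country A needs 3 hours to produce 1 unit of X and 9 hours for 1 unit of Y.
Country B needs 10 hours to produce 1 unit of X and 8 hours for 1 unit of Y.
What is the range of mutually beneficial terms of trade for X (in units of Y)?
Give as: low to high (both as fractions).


Opportunity cost of X for Country A = hours_X / hours_Y = 3/9 = 1/3 units of Y
Opportunity cost of X for Country B = hours_X / hours_Y = 10/8 = 5/4 units of Y
Terms of trade must be between the two opportunity costs.
Range: 1/3 to 5/4

1/3 to 5/4


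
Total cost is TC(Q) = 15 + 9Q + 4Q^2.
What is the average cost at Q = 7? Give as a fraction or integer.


TC(7) = 15 + 9*7 + 4*7^2
TC(7) = 15 + 63 + 196 = 274
AC = TC/Q = 274/7 = 274/7

274/7


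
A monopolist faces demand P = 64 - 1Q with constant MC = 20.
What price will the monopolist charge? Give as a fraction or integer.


MR = 64 - 2Q
Set MR = MC: 64 - 2Q = 20
Q* = 22
Substitute into demand:
P* = 64 - 1*22 = 42

42


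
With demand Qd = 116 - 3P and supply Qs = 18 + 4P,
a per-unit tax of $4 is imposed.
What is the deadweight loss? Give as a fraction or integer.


Pre-tax equilibrium quantity: Q* = 74
Post-tax equilibrium quantity: Q_tax = 470/7
Reduction in quantity: Q* - Q_tax = 48/7
DWL = (1/2) * tax * (Q* - Q_tax)
DWL = (1/2) * 4 * 48/7 = 96/7

96/7


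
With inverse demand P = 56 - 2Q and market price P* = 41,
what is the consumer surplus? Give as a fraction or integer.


Maximum willingness to pay (at Q=0): P_max = 56
Quantity demanded at P* = 41:
Q* = (56 - 41)/2 = 15/2
CS = (1/2) * Q* * (P_max - P*)
CS = (1/2) * 15/2 * (56 - 41)
CS = (1/2) * 15/2 * 15 = 225/4

225/4


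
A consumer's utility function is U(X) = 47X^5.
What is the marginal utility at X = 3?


MU = dU/dX = 47*5*X^(5-1)
MU = 235*X^4
At X = 3:
MU = 235 * 3^4
MU = 235 * 81 = 19035

19035


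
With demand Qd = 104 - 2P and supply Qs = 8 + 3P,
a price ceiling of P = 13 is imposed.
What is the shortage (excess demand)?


At P = 13:
Qd = 104 - 2*13 = 78
Qs = 8 + 3*13 = 47
Shortage = Qd - Qs = 78 - 47 = 31

31


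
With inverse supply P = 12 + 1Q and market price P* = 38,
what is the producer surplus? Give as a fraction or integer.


Minimum supply price (at Q=0): P_min = 12
Quantity supplied at P* = 38:
Q* = (38 - 12)/1 = 26
PS = (1/2) * Q* * (P* - P_min)
PS = (1/2) * 26 * (38 - 12)
PS = (1/2) * 26 * 26 = 338

338


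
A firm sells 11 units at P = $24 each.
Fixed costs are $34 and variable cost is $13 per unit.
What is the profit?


Total Revenue = P * Q = 24 * 11 = $264
Total Cost = FC + VC*Q = 34 + 13*11 = $177
Profit = TR - TC = 264 - 177 = $87

$87


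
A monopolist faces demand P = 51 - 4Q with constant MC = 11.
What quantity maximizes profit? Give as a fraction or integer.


TR = P*Q = (51 - 4Q)Q = 51Q - 4Q^2
MR = dTR/dQ = 51 - 8Q
Set MR = MC:
51 - 8Q = 11
40 = 8Q
Q* = 40/8 = 5

5


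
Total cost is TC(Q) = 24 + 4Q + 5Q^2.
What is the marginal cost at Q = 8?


MC = dTC/dQ = 4 + 2*5*Q
At Q = 8:
MC = 4 + 10*8
MC = 4 + 80 = 84

84


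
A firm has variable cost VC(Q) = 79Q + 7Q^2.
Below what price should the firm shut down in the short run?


AVC(Q) = VC(Q)/Q = 79 + 7Q
AVC is increasing in Q, so minimum AVC is at Q -> 0+.
Min AVC = 79
The firm should shut down if P < 79.

79


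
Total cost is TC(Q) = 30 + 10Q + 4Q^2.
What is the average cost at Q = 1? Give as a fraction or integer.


TC(1) = 30 + 10*1 + 4*1^2
TC(1) = 30 + 10 + 4 = 44
AC = TC/Q = 44/1 = 44

44


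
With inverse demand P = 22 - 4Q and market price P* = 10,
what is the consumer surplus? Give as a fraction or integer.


Maximum willingness to pay (at Q=0): P_max = 22
Quantity demanded at P* = 10:
Q* = (22 - 10)/4 = 3
CS = (1/2) * Q* * (P_max - P*)
CS = (1/2) * 3 * (22 - 10)
CS = (1/2) * 3 * 12 = 18

18


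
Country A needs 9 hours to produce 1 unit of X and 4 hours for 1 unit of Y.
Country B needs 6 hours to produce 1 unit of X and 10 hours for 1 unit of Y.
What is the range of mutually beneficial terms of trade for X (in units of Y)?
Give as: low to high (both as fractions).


Opportunity cost of X for Country A = hours_X / hours_Y = 9/4 = 9/4 units of Y
Opportunity cost of X for Country B = hours_X / hours_Y = 6/10 = 3/5 units of Y
Terms of trade must be between the two opportunity costs.
Range: 3/5 to 9/4

3/5 to 9/4


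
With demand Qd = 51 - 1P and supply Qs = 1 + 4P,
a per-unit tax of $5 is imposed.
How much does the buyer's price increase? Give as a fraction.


With a per-unit tax, the buyer's price increase depends on relative slopes.
Supply slope: d = 4, Demand slope: b = 1
Buyer's price increase = d * tax / (b + d)
= 4 * 5 / (1 + 4)
= 20 / 5 = 4

4


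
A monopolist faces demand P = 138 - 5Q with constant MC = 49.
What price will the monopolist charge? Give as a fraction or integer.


MR = 138 - 10Q
Set MR = MC: 138 - 10Q = 49
Q* = 89/10
Substitute into demand:
P* = 138 - 5*89/10 = 187/2

187/2


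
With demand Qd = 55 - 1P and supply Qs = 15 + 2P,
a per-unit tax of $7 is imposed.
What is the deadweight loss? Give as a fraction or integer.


Pre-tax equilibrium quantity: Q* = 125/3
Post-tax equilibrium quantity: Q_tax = 37
Reduction in quantity: Q* - Q_tax = 14/3
DWL = (1/2) * tax * (Q* - Q_tax)
DWL = (1/2) * 7 * 14/3 = 49/3

49/3


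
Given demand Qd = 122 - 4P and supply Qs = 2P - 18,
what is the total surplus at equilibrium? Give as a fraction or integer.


Find equilibrium: 122 - 4P = 2P - 18
122 + 18 = 6P
P* = 140/6 = 70/3
Q* = 2*70/3 - 18 = 86/3
Inverse demand: P = 61/2 - Q/4, so P_max = 61/2
Inverse supply: P = 9 + Q/2, so P_min = 9
CS = (1/2) * 86/3 * (61/2 - 70/3) = 1849/18
PS = (1/2) * 86/3 * (70/3 - 9) = 1849/9
TS = CS + PS = 1849/18 + 1849/9 = 1849/6

1849/6


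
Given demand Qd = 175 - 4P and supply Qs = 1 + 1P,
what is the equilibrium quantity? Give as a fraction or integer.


First find equilibrium price:
175 - 4P = 1 + 1P
P* = 174/5 = 174/5
Then substitute into demand:
Q* = 175 - 4 * 174/5 = 179/5

179/5


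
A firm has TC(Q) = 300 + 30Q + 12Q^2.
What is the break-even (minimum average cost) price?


AC(Q) = 300/Q + 30 + 12Q
To minimize: dAC/dQ = -300/Q^2 + 12 = 0
Q^2 = 300/12 = 25
Q* = 5
Min AC = 300/5 + 30 + 12*5
Min AC = 60 + 30 + 60 = 150

150


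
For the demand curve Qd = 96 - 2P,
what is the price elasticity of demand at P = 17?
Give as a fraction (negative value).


dQ/dP = -2
At P = 17: Q = 96 - 2*17 = 62
E = (dQ/dP)(P/Q) = (-2)(17/62) = -17/31

-17/31


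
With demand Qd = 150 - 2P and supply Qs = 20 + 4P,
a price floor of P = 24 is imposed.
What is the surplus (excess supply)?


At P = 24:
Qd = 150 - 2*24 = 102
Qs = 20 + 4*24 = 116
Surplus = Qs - Qd = 116 - 102 = 14

14


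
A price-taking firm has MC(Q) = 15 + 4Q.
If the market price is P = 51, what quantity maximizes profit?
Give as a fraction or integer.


In perfect competition, profit is maximized where P = MC.
51 = 15 + 4Q
36 = 4Q
Q* = 36/4 = 9

9


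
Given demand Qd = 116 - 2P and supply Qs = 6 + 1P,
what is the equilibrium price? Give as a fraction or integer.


At equilibrium, Qd = Qs.
116 - 2P = 6 + 1P
116 - 6 = 2P + 1P
110 = 3P
P* = 110/3 = 110/3

110/3


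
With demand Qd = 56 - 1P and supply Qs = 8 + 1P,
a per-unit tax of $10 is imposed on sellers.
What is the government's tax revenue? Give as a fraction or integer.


With tax on sellers, new supply: Qs' = 8 + 1(P - 10)
= 1P - 2
New equilibrium quantity:
Q_new = 27
Tax revenue = tax * Q_new = 10 * 27 = 270

270


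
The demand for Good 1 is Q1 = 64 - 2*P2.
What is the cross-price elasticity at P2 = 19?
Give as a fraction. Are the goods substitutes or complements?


dQ1/dP2 = -2
At P2 = 19: Q1 = 64 - 2*19 = 26
Exy = (dQ1/dP2)(P2/Q1) = -2 * 19 / 26 = -19/13
Since Exy < 0, the goods are complements.

-19/13 (complements)


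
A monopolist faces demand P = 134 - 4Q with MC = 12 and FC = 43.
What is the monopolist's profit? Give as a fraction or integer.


MR = MC: 134 - 8Q = 12
Q* = 61/4
P* = 134 - 4*61/4 = 73
Profit = (P* - MC)*Q* - FC
= (73 - 12)*61/4 - 43
= 61*61/4 - 43
= 3721/4 - 43 = 3549/4

3549/4


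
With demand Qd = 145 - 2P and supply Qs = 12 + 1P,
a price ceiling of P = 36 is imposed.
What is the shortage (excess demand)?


At P = 36:
Qd = 145 - 2*36 = 73
Qs = 12 + 1*36 = 48
Shortage = Qd - Qs = 73 - 48 = 25

25


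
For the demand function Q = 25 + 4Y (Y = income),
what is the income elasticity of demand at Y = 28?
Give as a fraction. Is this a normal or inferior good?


dQ/dY = 4
At Y = 28: Q = 25 + 4*28 = 137
Ey = (dQ/dY)(Y/Q) = 4 * 28 / 137 = 112/137
Since Ey > 0, this is a normal good.

112/137 (normal good)


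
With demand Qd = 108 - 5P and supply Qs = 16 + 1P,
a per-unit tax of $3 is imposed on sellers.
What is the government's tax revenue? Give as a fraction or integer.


With tax on sellers, new supply: Qs' = 16 + 1(P - 3)
= 13 + 1P
New equilibrium quantity:
Q_new = 173/6
Tax revenue = tax * Q_new = 3 * 173/6 = 173/2

173/2


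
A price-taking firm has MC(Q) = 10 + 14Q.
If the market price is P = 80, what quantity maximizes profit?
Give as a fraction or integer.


In perfect competition, profit is maximized where P = MC.
80 = 10 + 14Q
70 = 14Q
Q* = 70/14 = 5

5


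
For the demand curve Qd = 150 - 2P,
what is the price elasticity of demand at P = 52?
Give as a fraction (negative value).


dQ/dP = -2
At P = 52: Q = 150 - 2*52 = 46
E = (dQ/dP)(P/Q) = (-2)(52/46) = -52/23

-52/23


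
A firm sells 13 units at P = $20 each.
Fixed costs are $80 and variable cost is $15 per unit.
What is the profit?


Total Revenue = P * Q = 20 * 13 = $260
Total Cost = FC + VC*Q = 80 + 15*13 = $275
Profit = TR - TC = 260 - 275 = $-15

$-15


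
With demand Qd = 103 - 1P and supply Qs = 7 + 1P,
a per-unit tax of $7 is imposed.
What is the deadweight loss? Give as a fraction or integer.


Pre-tax equilibrium quantity: Q* = 55
Post-tax equilibrium quantity: Q_tax = 103/2
Reduction in quantity: Q* - Q_tax = 7/2
DWL = (1/2) * tax * (Q* - Q_tax)
DWL = (1/2) * 7 * 7/2 = 49/4

49/4


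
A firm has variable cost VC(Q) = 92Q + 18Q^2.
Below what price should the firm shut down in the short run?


AVC(Q) = VC(Q)/Q = 92 + 18Q
AVC is increasing in Q, so minimum AVC is at Q -> 0+.
Min AVC = 92
The firm should shut down if P < 92.

92


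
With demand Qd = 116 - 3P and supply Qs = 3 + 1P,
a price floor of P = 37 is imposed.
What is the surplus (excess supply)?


At P = 37:
Qd = 116 - 3*37 = 5
Qs = 3 + 1*37 = 40
Surplus = Qs - Qd = 40 - 5 = 35

35


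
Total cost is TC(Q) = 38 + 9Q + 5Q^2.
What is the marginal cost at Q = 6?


MC = dTC/dQ = 9 + 2*5*Q
At Q = 6:
MC = 9 + 10*6
MC = 9 + 60 = 69

69


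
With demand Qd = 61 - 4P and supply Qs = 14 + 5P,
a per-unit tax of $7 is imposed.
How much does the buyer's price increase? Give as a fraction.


With a per-unit tax, the buyer's price increase depends on relative slopes.
Supply slope: d = 5, Demand slope: b = 4
Buyer's price increase = d * tax / (b + d)
= 5 * 7 / (4 + 5)
= 35 / 9 = 35/9

35/9


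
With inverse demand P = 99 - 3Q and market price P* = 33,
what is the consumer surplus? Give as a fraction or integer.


Maximum willingness to pay (at Q=0): P_max = 99
Quantity demanded at P* = 33:
Q* = (99 - 33)/3 = 22
CS = (1/2) * Q* * (P_max - P*)
CS = (1/2) * 22 * (99 - 33)
CS = (1/2) * 22 * 66 = 726

726


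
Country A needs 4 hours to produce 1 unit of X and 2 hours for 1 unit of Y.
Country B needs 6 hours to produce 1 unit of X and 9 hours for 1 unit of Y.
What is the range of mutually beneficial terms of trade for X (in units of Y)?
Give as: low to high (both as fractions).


Opportunity cost of X for Country A = hours_X / hours_Y = 4/2 = 2 units of Y
Opportunity cost of X for Country B = hours_X / hours_Y = 6/9 = 2/3 units of Y
Terms of trade must be between the two opportunity costs.
Range: 2/3 to 2

2/3 to 2


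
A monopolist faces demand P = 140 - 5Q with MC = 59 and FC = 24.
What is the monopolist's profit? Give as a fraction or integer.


MR = MC: 140 - 10Q = 59
Q* = 81/10
P* = 140 - 5*81/10 = 199/2
Profit = (P* - MC)*Q* - FC
= (199/2 - 59)*81/10 - 24
= 81/2*81/10 - 24
= 6561/20 - 24 = 6081/20

6081/20


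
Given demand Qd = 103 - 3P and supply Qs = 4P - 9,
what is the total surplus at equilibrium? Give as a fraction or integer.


Find equilibrium: 103 - 3P = 4P - 9
103 + 9 = 7P
P* = 112/7 = 16
Q* = 4*16 - 9 = 55
Inverse demand: P = 103/3 - Q/3, so P_max = 103/3
Inverse supply: P = 9/4 + Q/4, so P_min = 9/4
CS = (1/2) * 55 * (103/3 - 16) = 3025/6
PS = (1/2) * 55 * (16 - 9/4) = 3025/8
TS = CS + PS = 3025/6 + 3025/8 = 21175/24

21175/24


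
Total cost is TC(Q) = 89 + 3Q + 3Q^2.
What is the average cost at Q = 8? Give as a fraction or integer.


TC(8) = 89 + 3*8 + 3*8^2
TC(8) = 89 + 24 + 192 = 305
AC = TC/Q = 305/8 = 305/8

305/8


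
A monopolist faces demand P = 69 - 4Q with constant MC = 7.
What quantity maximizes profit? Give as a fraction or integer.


TR = P*Q = (69 - 4Q)Q = 69Q - 4Q^2
MR = dTR/dQ = 69 - 8Q
Set MR = MC:
69 - 8Q = 7
62 = 8Q
Q* = 62/8 = 31/4

31/4


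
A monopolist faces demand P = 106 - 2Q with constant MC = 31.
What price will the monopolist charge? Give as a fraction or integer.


MR = 106 - 4Q
Set MR = MC: 106 - 4Q = 31
Q* = 75/4
Substitute into demand:
P* = 106 - 2*75/4 = 137/2

137/2


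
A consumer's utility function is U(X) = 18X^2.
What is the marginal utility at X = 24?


MU = dU/dX = 18*2*X^(2-1)
MU = 36*X^1
At X = 24:
MU = 36 * 24^1
MU = 36 * 24 = 864

864


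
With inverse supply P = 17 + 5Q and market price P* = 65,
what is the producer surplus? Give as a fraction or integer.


Minimum supply price (at Q=0): P_min = 17
Quantity supplied at P* = 65:
Q* = (65 - 17)/5 = 48/5
PS = (1/2) * Q* * (P* - P_min)
PS = (1/2) * 48/5 * (65 - 17)
PS = (1/2) * 48/5 * 48 = 1152/5

1152/5


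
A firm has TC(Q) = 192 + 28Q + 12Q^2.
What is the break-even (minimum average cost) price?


AC(Q) = 192/Q + 28 + 12Q
To minimize: dAC/dQ = -192/Q^2 + 12 = 0
Q^2 = 192/12 = 16
Q* = 4
Min AC = 192/4 + 28 + 12*4
Min AC = 48 + 28 + 48 = 124

124


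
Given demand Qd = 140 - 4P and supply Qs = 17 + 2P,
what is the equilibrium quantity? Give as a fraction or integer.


First find equilibrium price:
140 - 4P = 17 + 2P
P* = 123/6 = 41/2
Then substitute into demand:
Q* = 140 - 4 * 41/2 = 58

58


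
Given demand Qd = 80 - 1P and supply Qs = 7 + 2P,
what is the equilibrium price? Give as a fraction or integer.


At equilibrium, Qd = Qs.
80 - 1P = 7 + 2P
80 - 7 = 1P + 2P
73 = 3P
P* = 73/3 = 73/3

73/3


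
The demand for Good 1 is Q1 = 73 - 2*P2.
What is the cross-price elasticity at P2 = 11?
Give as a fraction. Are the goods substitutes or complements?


dQ1/dP2 = -2
At P2 = 11: Q1 = 73 - 2*11 = 51
Exy = (dQ1/dP2)(P2/Q1) = -2 * 11 / 51 = -22/51
Since Exy < 0, the goods are complements.

-22/51 (complements)


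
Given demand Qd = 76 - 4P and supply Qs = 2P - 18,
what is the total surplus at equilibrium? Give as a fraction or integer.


Find equilibrium: 76 - 4P = 2P - 18
76 + 18 = 6P
P* = 94/6 = 47/3
Q* = 2*47/3 - 18 = 40/3
Inverse demand: P = 19 - Q/4, so P_max = 19
Inverse supply: P = 9 + Q/2, so P_min = 9
CS = (1/2) * 40/3 * (19 - 47/3) = 200/9
PS = (1/2) * 40/3 * (47/3 - 9) = 400/9
TS = CS + PS = 200/9 + 400/9 = 200/3

200/3


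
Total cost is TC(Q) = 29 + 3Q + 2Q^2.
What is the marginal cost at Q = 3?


MC = dTC/dQ = 3 + 2*2*Q
At Q = 3:
MC = 3 + 4*3
MC = 3 + 12 = 15

15


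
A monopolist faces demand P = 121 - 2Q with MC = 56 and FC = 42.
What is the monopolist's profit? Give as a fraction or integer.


MR = MC: 121 - 4Q = 56
Q* = 65/4
P* = 121 - 2*65/4 = 177/2
Profit = (P* - MC)*Q* - FC
= (177/2 - 56)*65/4 - 42
= 65/2*65/4 - 42
= 4225/8 - 42 = 3889/8

3889/8
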